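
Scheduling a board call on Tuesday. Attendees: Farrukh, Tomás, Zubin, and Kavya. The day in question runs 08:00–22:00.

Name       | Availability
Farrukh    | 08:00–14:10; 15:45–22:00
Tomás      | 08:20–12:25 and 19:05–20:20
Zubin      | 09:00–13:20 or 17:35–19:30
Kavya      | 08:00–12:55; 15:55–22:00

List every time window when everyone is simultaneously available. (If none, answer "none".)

09:00-12:25, 19:05-19:30

Farrukh ∩ Tomás: 08:20-12:25, 19:05-20:20.
Farrukh ∩ Tomás ∩ Zubin: 09:00-12:25, 19:05-19:30.
Farrukh ∩ Tomás ∩ Zubin ∩ Kavya: 09:00-12:25, 19:05-19:30.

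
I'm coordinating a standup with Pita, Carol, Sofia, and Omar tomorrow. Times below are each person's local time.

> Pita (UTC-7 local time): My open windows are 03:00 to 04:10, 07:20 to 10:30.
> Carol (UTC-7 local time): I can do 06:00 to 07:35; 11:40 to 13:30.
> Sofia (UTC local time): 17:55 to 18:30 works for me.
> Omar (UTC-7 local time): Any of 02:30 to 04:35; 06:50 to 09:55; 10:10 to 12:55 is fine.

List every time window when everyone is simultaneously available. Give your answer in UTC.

Pita in UTC: 10:00-11:10, 14:20-17:30 (add 7h to convert from UTC-7).
Carol in UTC: 13:00-14:35, 18:40-20:30 (add 7h to convert from UTC-7).
Sofia in UTC: 17:55-18:30.
Omar in UTC: 09:30-11:35, 13:50-16:55, 17:10-19:55 (add 7h to convert from UTC-7).
Pita ∩ Carol: 14:20-14:35.
Pita ∩ Carol ∩ Sofia: ∅.
Pita ∩ Carol ∩ Sofia ∩ Omar: ∅.
There is no time when everyone is free.

none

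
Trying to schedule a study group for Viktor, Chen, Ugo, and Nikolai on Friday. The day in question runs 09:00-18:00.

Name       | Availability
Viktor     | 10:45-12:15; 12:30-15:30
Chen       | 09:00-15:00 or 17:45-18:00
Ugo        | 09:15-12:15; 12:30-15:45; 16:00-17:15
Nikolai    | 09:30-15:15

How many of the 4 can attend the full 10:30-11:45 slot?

3

Chen, Ugo, and Nikolai can make the full 10:30-11:45 slot — that's 3.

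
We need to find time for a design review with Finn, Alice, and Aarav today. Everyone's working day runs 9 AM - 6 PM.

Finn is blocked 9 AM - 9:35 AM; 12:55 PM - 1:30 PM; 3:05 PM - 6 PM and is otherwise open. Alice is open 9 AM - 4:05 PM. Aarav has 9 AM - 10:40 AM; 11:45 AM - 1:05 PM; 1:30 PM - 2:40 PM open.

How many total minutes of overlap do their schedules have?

Finn free: 09:35-12:55, 13:30-15:05 (invert busy blocks within the working day).
Alice free: 09:00-16:05.
Aarav free: 09:00-10:40, 11:45-13:05, 13:30-14:40.
Finn ∩ Alice: 09:35-12:55, 13:30-15:05.
Finn ∩ Alice ∩ Aarav: 09:35-10:40, 11:45-12:55, 13:30-14:40.
Summing the common windows: 65 + 70 + 70 = 205 minutes.

205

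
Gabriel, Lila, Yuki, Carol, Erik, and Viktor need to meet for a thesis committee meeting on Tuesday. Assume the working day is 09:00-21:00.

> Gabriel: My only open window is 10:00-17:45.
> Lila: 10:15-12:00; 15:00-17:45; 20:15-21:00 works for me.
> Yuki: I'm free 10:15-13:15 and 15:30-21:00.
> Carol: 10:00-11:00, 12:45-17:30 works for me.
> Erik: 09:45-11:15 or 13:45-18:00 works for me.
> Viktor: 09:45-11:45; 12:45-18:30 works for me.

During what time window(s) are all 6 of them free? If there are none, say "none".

10:15-11:00, 15:30-17:30

Gabriel ∩ Lila: 10:15-12:00, 15:00-17:45.
Gabriel ∩ Lila ∩ Yuki: 10:15-12:00, 15:30-17:45.
Gabriel ∩ Lila ∩ Yuki ∩ Carol: 10:15-11:00, 15:30-17:30.
Gabriel ∩ Lila ∩ Yuki ∩ Carol ∩ Erik: 10:15-11:00, 15:30-17:30.
Gabriel ∩ Lila ∩ Yuki ∩ Carol ∩ Erik ∩ Viktor: 10:15-11:00, 15:30-17:30.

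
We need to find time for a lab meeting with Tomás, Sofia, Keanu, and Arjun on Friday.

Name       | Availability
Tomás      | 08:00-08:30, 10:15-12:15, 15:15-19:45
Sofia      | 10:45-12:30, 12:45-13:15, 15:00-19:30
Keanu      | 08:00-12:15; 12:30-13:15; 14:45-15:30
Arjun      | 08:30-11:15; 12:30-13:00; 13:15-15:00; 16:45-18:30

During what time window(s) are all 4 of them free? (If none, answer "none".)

Tomás ∩ Sofia: 10:45-12:15, 15:15-19:30.
Tomás ∩ Sofia ∩ Keanu: 10:45-12:15, 15:15-15:30.
Tomás ∩ Sofia ∩ Keanu ∩ Arjun: 10:45-11:15.

10:45-11:15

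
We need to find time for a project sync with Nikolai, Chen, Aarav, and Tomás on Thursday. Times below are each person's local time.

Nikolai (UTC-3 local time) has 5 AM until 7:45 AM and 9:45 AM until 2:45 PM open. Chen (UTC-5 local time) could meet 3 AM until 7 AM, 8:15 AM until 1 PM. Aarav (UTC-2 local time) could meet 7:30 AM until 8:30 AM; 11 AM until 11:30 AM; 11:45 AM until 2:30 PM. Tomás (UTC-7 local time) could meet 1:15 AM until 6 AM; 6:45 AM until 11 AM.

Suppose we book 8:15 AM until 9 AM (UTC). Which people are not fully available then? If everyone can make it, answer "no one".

Aarav

Nikolai in UTC: 08:00-10:45, 12:45-17:45 (add 3h to convert from UTC-3).
Chen in UTC: 08:00-12:00, 13:15-18:00 (add 5h to convert from UTC-5).
Aarav in UTC: 09:30-10:30, 13:00-13:30, 13:45-16:30 (add 2h to convert from UTC-2).
Tomás in UTC: 08:15-13:00, 13:45-18:00 (add 7h to convert from UTC-7).
Nikolai: free for 08:15-09:00. Chen: free for 08:15-09:00. Aarav: not fully free for 08:15-09:00. Tomás: free for 08:15-09:00.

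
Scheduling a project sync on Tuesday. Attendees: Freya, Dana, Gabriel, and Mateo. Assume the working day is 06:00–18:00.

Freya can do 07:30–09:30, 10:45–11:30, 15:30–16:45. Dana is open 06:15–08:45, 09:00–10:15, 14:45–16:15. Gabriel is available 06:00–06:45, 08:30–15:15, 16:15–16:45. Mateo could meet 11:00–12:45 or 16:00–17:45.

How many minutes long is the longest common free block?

Freya ∩ Dana: 07:30-08:45, 09:00-09:30, 15:30-16:15.
Freya ∩ Dana ∩ Gabriel: 08:30-08:45, 09:00-09:30.
Freya ∩ Dana ∩ Gabriel ∩ Mateo: ∅.
There is no time when everyone is free.
No common window exists, so the longest block is 0 minutes.

0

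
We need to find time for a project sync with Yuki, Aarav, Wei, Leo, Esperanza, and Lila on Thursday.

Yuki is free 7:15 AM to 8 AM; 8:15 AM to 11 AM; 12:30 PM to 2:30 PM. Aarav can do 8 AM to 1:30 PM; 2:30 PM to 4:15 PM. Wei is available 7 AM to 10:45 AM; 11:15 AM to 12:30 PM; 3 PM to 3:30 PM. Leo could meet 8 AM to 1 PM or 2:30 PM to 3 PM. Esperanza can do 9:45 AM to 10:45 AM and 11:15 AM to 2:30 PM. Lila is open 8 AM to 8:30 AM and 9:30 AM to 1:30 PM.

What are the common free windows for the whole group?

09:45-10:45

Yuki ∩ Aarav: 08:15-11:00, 12:30-13:30.
Yuki ∩ Aarav ∩ Wei: 08:15-10:45.
Yuki ∩ Aarav ∩ Wei ∩ Leo: 08:15-10:45.
Yuki ∩ Aarav ∩ Wei ∩ Leo ∩ Esperanza: 09:45-10:45.
Yuki ∩ Aarav ∩ Wei ∩ Leo ∩ Esperanza ∩ Lila: 09:45-10:45.
Those are the intersection windows.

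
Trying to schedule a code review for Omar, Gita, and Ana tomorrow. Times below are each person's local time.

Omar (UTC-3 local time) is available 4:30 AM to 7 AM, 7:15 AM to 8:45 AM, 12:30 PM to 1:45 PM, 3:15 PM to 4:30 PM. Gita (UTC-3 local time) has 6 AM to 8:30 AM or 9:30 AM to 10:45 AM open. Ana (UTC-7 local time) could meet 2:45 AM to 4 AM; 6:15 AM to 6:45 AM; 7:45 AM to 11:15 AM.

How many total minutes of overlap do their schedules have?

Omar in UTC: 07:30-10:00, 10:15-11:45, 15:30-16:45, 18:15-19:30 (add 3h to convert from UTC-3).
Gita in UTC: 09:00-11:30, 12:30-13:45 (add 3h to convert from UTC-3).
Ana in UTC: 09:45-11:00, 13:15-13:45, 14:45-18:15 (add 7h to convert from UTC-7).
Omar ∩ Gita: 09:00-10:00, 10:15-11:30.
Omar ∩ Gita ∩ Ana: 09:45-10:00, 10:15-11:00.
Those are the intersection windows.
Summing the common windows: 15 + 45 = 60 minutes.

60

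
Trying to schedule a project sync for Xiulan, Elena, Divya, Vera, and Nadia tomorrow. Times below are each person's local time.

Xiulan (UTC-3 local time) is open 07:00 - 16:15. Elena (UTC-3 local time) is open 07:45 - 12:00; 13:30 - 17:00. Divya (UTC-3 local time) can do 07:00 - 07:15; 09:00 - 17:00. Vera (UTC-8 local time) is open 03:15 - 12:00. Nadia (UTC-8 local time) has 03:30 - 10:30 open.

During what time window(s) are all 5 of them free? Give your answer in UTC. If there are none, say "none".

Xiulan in UTC: 10:00-19:15 (add 3h to convert from UTC-3).
Elena in UTC: 10:45-15:00, 16:30-20:00 (add 3h to convert from UTC-3).
Divya in UTC: 10:00-10:15, 12:00-20:00 (add 3h to convert from UTC-3).
Vera in UTC: 11:15-20:00 (add 8h to convert from UTC-8).
Nadia in UTC: 11:30-18:30 (add 8h to convert from UTC-8).
Xiulan ∩ Elena: 10:45-15:00, 16:30-19:15.
Xiulan ∩ Elena ∩ Divya: 12:00-15:00, 16:30-19:15.
Xiulan ∩ Elena ∩ Divya ∩ Vera: 12:00-15:00, 16:30-19:15.
Xiulan ∩ Elena ∩ Divya ∩ Vera ∩ Nadia: 12:00-15:00, 16:30-18:30.
So the common availability across everyone is 12:00-15:00, 16:30-18:30.

12:00-15:00, 16:30-18:30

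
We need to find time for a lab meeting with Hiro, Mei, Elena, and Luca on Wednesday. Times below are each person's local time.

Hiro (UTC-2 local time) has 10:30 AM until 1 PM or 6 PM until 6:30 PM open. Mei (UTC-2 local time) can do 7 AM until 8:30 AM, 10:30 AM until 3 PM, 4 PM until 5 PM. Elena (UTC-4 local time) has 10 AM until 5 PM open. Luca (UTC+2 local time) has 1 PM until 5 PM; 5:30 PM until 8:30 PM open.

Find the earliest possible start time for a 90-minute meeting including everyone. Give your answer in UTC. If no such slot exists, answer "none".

none

Hiro in UTC: 12:30-15:00, 20:00-20:30 (add 2h to convert from UTC-2).
Mei in UTC: 09:00-10:30, 12:30-17:00, 18:00-19:00 (add 2h to convert from UTC-2).
Elena in UTC: 14:00-21:00 (add 4h to convert from UTC-4).
Luca in UTC: 11:00-15:00, 15:30-18:30 (subtract 2h to convert from UTC+2).
Hiro ∩ Mei: 12:30-15:00.
Hiro ∩ Mei ∩ Elena: 14:00-15:00.
Hiro ∩ Mei ∩ Elena ∩ Luca: 14:00-15:00.
Those are the intersection windows.
No common window is at least 90 minutes long.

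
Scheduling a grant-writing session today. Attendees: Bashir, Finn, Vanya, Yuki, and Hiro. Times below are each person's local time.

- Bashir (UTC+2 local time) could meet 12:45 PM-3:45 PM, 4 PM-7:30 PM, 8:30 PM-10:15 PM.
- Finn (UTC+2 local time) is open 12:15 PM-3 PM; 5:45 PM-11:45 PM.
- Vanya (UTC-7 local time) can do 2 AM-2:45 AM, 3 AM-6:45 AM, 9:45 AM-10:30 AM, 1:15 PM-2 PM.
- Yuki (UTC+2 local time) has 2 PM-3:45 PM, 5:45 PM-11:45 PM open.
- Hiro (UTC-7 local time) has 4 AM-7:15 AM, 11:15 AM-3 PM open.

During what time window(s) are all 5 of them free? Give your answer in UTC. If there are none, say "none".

12:00-13:00

Bashir in UTC: 10:45-13:45, 14:00-17:30, 18:30-20:15 (subtract 2h to convert from UTC+2).
Finn in UTC: 10:15-13:00, 15:45-21:45 (subtract 2h to convert from UTC+2).
Vanya in UTC: 09:00-09:45, 10:00-13:45, 16:45-17:30, 20:15-21:00 (add 7h to convert from UTC-7).
Yuki in UTC: 12:00-13:45, 15:45-21:45 (subtract 2h to convert from UTC+2).
Hiro in UTC: 11:00-14:15, 18:15-22:00 (add 7h to convert from UTC-7).
Bashir ∩ Finn: 10:45-13:00, 15:45-17:30, 18:30-20:15.
Bashir ∩ Finn ∩ Vanya: 10:45-13:00, 16:45-17:30.
Bashir ∩ Finn ∩ Vanya ∩ Yuki: 12:00-13:00, 16:45-17:30.
Bashir ∩ Finn ∩ Vanya ∩ Yuki ∩ Hiro: 12:00-13:00.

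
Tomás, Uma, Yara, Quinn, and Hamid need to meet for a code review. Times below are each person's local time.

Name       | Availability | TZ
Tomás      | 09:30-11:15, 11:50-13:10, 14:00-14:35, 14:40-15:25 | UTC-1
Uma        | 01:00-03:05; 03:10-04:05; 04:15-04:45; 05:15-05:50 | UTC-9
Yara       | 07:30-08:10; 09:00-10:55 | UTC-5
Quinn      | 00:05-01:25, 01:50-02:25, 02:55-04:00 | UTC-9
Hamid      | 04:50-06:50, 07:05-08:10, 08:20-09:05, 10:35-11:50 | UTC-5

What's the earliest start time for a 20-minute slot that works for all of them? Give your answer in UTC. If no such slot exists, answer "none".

none

Tomás in UTC: 10:30-12:15, 12:50-14:10, 15:00-15:35, 15:40-16:25 (add 1h to convert from UTC-1).
Uma in UTC: 10:00-12:05, 12:10-13:05, 13:15-13:45, 14:15-14:50 (add 9h to convert from UTC-9).
Yara in UTC: 12:30-13:10, 14:00-15:55 (add 5h to convert from UTC-5).
Quinn in UTC: 09:05-10:25, 10:50-11:25, 11:55-13:00 (add 9h to convert from UTC-9).
Hamid in UTC: 09:50-11:50, 12:05-13:10, 13:20-14:05, 15:35-16:50 (add 5h to convert from UTC-5).
Tomás ∩ Uma: 10:30-12:05, 12:10-12:15, 12:50-13:05, 13:15-13:45.
Tomás ∩ Uma ∩ Yara: 12:50-13:05.
Tomás ∩ Uma ∩ Yara ∩ Quinn: 12:50-13:00.
Tomás ∩ Uma ∩ Yara ∩ Quinn ∩ Hamid: 12:50-13:00.
So the common availability across everyone is 12:50-13:00.
No common window is at least 20 minutes long.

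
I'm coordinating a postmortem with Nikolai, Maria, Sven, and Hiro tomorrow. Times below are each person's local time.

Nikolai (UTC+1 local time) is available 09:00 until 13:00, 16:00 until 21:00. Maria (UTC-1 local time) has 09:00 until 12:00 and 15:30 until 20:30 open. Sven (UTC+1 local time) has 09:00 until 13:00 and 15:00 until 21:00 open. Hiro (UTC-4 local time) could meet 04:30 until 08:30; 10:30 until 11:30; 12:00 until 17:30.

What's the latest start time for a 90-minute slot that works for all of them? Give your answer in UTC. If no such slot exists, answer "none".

18:30

Nikolai in UTC: 08:00-12:00, 15:00-20:00 (subtract 1h to convert from UTC+1).
Maria in UTC: 10:00-13:00, 16:30-21:30 (add 1h to convert from UTC-1).
Sven in UTC: 08:00-12:00, 14:00-20:00 (subtract 1h to convert from UTC+1).
Hiro in UTC: 08:30-12:30, 14:30-15:30, 16:00-21:30 (add 4h to convert from UTC-4).
Nikolai ∩ Maria: 10:00-12:00, 16:30-20:00.
Nikolai ∩ Maria ∩ Sven: 10:00-12:00, 16:30-20:00.
Nikolai ∩ Maria ∩ Sven ∩ Hiro: 10:00-12:00, 16:30-20:00.
The last common window of at least 90 minutes is 16:30-20:00; a 90-minute meeting can start as late as 18:30 and still end by 20:00.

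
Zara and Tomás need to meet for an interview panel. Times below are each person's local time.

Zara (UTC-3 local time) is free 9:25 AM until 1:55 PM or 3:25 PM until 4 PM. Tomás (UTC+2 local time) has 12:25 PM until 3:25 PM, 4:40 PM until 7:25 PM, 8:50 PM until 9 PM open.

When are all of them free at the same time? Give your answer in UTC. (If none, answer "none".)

Zara in UTC: 12:25-16:55, 18:25-19:00 (add 3h to convert from UTC-3).
Tomás in UTC: 10:25-13:25, 14:40-17:25, 18:50-19:00 (subtract 2h to convert from UTC+2).
Zara ∩ Tomás: 12:25-13:25, 14:40-16:55, 18:50-19:00.

12:25-13:25, 14:40-16:55, 18:50-19:00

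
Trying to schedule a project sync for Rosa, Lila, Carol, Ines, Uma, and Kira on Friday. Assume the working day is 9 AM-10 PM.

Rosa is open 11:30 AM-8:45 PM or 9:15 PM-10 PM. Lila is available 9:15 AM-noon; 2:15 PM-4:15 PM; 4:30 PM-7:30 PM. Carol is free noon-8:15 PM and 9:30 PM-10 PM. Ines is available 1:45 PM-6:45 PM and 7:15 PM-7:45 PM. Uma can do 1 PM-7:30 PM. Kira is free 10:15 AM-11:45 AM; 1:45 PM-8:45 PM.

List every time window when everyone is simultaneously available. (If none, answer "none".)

Rosa ∩ Lila: 11:30-12:00, 14:15-16:15, 16:30-19:30.
Rosa ∩ Lila ∩ Carol: 14:15-16:15, 16:30-19:30.
Rosa ∩ Lila ∩ Carol ∩ Ines: 14:15-16:15, 16:30-18:45, 19:15-19:30.
Rosa ∩ Lila ∩ Carol ∩ Ines ∩ Uma: 14:15-16:15, 16:30-18:45, 19:15-19:30.
Rosa ∩ Lila ∩ Carol ∩ Ines ∩ Uma ∩ Kira: 14:15-16:15, 16:30-18:45, 19:15-19:30.
So the common availability across everyone is 14:15-16:15, 16:30-18:45, 19:15-19:30.

14:15-16:15, 16:30-18:45, 19:15-19:30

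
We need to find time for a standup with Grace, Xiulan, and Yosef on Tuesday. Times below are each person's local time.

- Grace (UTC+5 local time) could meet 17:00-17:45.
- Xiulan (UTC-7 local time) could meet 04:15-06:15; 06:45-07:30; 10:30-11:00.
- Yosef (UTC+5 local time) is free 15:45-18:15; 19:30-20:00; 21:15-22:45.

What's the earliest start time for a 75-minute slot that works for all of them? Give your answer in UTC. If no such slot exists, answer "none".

none

Grace in UTC: 12:00-12:45 (subtract 5h to convert from UTC+5).
Xiulan in UTC: 11:15-13:15, 13:45-14:30, 17:30-18:00 (add 7h to convert from UTC-7).
Yosef in UTC: 10:45-13:15, 14:30-15:00, 16:15-17:45 (subtract 5h to convert from UTC+5).
Grace ∩ Xiulan: 12:00-12:45.
Grace ∩ Xiulan ∩ Yosef: 12:00-12:45.
No common window is at least 75 minutes long.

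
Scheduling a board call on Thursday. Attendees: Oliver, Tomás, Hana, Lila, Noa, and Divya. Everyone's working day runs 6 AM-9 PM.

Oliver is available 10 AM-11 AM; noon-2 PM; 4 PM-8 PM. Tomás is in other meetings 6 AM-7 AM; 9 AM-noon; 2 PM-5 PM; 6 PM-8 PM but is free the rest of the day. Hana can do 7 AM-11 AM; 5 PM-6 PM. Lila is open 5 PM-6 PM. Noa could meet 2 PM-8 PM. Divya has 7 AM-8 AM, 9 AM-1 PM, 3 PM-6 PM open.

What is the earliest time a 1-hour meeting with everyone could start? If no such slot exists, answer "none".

Oliver free: 10:00-11:00, 12:00-14:00, 16:00-20:00.
Tomás free: 07:00-09:00, 12:00-14:00, 17:00-18:00, 20:00-21:00 (invert busy blocks within the working day).
Hana free: 07:00-11:00, 17:00-18:00.
Lila free: 17:00-18:00.
Noa free: 14:00-20:00.
Divya free: 07:00-08:00, 09:00-13:00, 15:00-18:00.
Oliver ∩ Tomás: 12:00-14:00, 17:00-18:00.
Oliver ∩ Tomás ∩ Hana: 17:00-18:00.
Oliver ∩ Tomás ∩ Hana ∩ Lila: 17:00-18:00.
Oliver ∩ Tomás ∩ Hana ∩ Lila ∩ Noa: 17:00-18:00.
Oliver ∩ Tomás ∩ Hana ∩ Lila ∩ Noa ∩ Divya: 17:00-18:00.
The first common window of at least 60 minutes is 17:00-18:00, so the earliest start is 17:00.

17:00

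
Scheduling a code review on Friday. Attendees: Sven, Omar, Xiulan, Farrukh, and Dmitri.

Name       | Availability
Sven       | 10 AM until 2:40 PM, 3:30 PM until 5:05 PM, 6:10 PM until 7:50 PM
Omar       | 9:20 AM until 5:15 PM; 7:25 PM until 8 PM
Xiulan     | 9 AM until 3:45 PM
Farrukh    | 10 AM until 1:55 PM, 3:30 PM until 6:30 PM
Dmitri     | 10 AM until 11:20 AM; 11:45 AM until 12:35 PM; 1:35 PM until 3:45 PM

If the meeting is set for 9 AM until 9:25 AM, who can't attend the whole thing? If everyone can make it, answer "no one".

Sven: not fully free for 09:00-09:25. Omar: not fully free for 09:00-09:25. Xiulan: free for 09:00-09:25. Farrukh: not fully free for 09:00-09:25. Dmitri: not fully free for 09:00-09:25.

Dmitri, Farrukh, Omar, Sven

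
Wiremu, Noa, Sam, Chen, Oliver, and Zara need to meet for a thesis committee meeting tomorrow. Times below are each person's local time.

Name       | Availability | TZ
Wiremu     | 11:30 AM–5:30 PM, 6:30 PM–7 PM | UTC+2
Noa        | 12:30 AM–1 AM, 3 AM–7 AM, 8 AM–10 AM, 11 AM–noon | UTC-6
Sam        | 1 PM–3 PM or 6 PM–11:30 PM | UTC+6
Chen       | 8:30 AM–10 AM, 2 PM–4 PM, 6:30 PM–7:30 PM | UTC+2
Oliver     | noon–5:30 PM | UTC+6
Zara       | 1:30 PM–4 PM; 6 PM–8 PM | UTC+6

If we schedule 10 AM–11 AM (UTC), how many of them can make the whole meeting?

Wiremu in UTC: 09:30-15:30, 16:30-17:00 (subtract 2h to convert from UTC+2).
Noa in UTC: 06:30-07:00, 09:00-13:00, 14:00-16:00, 17:00-18:00 (add 6h to convert from UTC-6).
Sam in UTC: 07:00-09:00, 12:00-17:30 (subtract 6h to convert from UTC+6).
Chen in UTC: 06:30-08:00, 12:00-14:00, 16:30-17:30 (subtract 2h to convert from UTC+2).
Oliver in UTC: 06:00-11:30 (subtract 6h to convert from UTC+6).
Zara in UTC: 07:30-10:00, 12:00-14:00 (subtract 6h to convert from UTC+6).
Wiremu, Noa, and Oliver can make the full 10:00-11:00 slot — that's 3.

3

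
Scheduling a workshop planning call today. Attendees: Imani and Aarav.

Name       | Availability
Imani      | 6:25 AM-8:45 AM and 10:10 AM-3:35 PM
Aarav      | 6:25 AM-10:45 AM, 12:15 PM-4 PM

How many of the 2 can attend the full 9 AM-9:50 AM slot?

Aarav can make the full 09:00-09:50 slot — that's 1.

1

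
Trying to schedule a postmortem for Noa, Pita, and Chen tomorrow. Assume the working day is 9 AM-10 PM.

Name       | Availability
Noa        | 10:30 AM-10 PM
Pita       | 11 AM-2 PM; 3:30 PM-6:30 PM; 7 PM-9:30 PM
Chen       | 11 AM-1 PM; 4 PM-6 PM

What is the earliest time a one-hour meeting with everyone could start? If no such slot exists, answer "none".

Noa ∩ Pita: 11:00-14:00, 15:30-18:30, 19:00-21:30.
Noa ∩ Pita ∩ Chen: 11:00-13:00, 16:00-18:00.
The first common window of at least 60 minutes is 11:00-13:00, so the earliest start is 11:00.

11:00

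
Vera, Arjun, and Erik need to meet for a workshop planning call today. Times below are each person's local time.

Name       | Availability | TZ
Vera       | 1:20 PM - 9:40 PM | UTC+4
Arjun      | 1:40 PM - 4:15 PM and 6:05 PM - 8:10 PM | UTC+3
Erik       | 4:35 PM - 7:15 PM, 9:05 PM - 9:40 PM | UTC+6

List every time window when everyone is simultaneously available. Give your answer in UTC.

10:40-13:15, 15:05-15:40

Vera in UTC: 09:20-17:40 (subtract 4h to convert from UTC+4).
Arjun in UTC: 10:40-13:15, 15:05-17:10 (subtract 3h to convert from UTC+3).
Erik in UTC: 10:35-13:15, 15:05-15:40 (subtract 6h to convert from UTC+6).
Vera ∩ Arjun: 10:40-13:15, 15:05-17:10.
Vera ∩ Arjun ∩ Erik: 10:40-13:15, 15:05-15:40.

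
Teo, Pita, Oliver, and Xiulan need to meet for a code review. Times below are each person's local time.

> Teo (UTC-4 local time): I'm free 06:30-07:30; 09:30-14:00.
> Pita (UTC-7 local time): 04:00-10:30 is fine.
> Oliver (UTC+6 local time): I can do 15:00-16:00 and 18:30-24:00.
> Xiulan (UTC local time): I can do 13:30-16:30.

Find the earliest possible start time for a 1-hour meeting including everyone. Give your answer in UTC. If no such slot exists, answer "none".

13:30

Teo in UTC: 10:30-11:30, 13:30-18:00 (add 4h to convert from UTC-4).
Pita in UTC: 11:00-17:30 (add 7h to convert from UTC-7).
Oliver in UTC: 09:00-10:00, 12:30-18:00 (subtract 6h to convert from UTC+6).
Xiulan in UTC: 13:30-16:30.
Teo ∩ Pita: 11:00-11:30, 13:30-17:30.
Teo ∩ Pita ∩ Oliver: 13:30-17:30.
Teo ∩ Pita ∩ Oliver ∩ Xiulan: 13:30-16:30.
The first common window of at least 60 minutes is 13:30-16:30, so the earliest start is 13:30.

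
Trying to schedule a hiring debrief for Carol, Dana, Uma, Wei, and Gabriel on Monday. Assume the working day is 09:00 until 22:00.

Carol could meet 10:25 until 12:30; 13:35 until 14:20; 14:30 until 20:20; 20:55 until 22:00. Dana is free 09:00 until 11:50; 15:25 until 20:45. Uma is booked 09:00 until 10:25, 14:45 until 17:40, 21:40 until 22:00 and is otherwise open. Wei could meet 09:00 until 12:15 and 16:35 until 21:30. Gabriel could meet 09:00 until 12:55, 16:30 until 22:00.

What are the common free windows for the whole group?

Carol free: 10:25-12:30, 13:35-14:20, 14:30-20:20, 20:55-22:00.
Dana free: 09:00-11:50, 15:25-20:45.
Uma free: 10:25-14:45, 17:40-21:40 (invert busy blocks within the working day).
Wei free: 09:00-12:15, 16:35-21:30.
Gabriel free: 09:00-12:55, 16:30-22:00.
Carol ∩ Dana: 10:25-11:50, 15:25-20:20.
Carol ∩ Dana ∩ Uma: 10:25-11:50, 17:40-20:20.
Carol ∩ Dana ∩ Uma ∩ Wei: 10:25-11:50, 17:40-20:20.
Carol ∩ Dana ∩ Uma ∩ Wei ∩ Gabriel: 10:25-11:50, 17:40-20:20.
So the common availability across everyone is 10:25-11:50, 17:40-20:20.

10:25-11:50, 17:40-20:20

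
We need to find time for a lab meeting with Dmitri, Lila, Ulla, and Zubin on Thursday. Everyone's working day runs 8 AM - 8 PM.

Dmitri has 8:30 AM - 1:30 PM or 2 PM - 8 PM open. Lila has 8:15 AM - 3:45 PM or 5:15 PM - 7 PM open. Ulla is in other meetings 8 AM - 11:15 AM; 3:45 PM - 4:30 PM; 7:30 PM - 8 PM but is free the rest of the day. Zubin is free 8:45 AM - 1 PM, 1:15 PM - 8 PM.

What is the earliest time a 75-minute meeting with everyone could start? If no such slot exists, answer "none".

11:15

Dmitri free: 08:30-13:30, 14:00-20:00.
Lila free: 08:15-15:45, 17:15-19:00.
Ulla free: 11:15-15:45, 16:30-19:30 (invert busy blocks within the working day).
Zubin free: 08:45-13:00, 13:15-20:00.
Dmitri ∩ Lila: 08:30-13:30, 14:00-15:45, 17:15-19:00.
Dmitri ∩ Lila ∩ Ulla: 11:15-13:30, 14:00-15:45, 17:15-19:00.
Dmitri ∩ Lila ∩ Ulla ∩ Zubin: 11:15-13:00, 13:15-13:30, 14:00-15:45, 17:15-19:00.
The first common window of at least 75 minutes is 11:15-13:00, so the earliest start is 11:15.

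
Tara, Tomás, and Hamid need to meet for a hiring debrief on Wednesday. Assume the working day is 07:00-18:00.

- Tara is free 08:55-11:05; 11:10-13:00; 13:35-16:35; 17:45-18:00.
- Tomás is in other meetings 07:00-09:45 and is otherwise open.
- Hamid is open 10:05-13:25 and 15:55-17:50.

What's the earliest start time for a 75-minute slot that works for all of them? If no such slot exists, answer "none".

Tara free: 08:55-11:05, 11:10-13:00, 13:35-16:35, 17:45-18:00.
Tomás free: 09:45-18:00 (invert busy blocks within the working day).
Hamid free: 10:05-13:25, 15:55-17:50.
Tara ∩ Tomás: 09:45-11:05, 11:10-13:00, 13:35-16:35, 17:45-18:00.
Tara ∩ Tomás ∩ Hamid: 10:05-11:05, 11:10-13:00, 15:55-16:35, 17:45-17:50.
The first common window of at least 75 minutes is 11:10-13:00, so the earliest start is 11:10.

11:10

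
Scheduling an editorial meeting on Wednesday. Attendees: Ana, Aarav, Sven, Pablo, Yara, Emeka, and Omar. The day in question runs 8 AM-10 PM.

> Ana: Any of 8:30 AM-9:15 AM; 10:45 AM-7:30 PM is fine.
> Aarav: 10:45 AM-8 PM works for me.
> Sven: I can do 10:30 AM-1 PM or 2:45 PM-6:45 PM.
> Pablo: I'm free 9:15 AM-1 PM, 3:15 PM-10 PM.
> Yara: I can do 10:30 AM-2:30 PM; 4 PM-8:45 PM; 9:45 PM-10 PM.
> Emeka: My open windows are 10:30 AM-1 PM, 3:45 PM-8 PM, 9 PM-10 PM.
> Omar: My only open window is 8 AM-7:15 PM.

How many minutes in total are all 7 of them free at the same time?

Ana ∩ Aarav: 10:45-19:30.
Ana ∩ Aarav ∩ Sven: 10:45-13:00, 14:45-18:45.
Ana ∩ Aarav ∩ Sven ∩ Pablo: 10:45-13:00, 15:15-18:45.
Ana ∩ Aarav ∩ Sven ∩ Pablo ∩ Yara: 10:45-13:00, 16:00-18:45.
Ana ∩ Aarav ∩ Sven ∩ Pablo ∩ Yara ∩ Emeka: 10:45-13:00, 16:00-18:45.
Ana ∩ Aarav ∩ Sven ∩ Pablo ∩ Yara ∩ Emeka ∩ Omar: 10:45-13:00, 16:00-18:45.
Those are the intersection windows.
Summing the common windows: 135 + 165 = 300 minutes.

300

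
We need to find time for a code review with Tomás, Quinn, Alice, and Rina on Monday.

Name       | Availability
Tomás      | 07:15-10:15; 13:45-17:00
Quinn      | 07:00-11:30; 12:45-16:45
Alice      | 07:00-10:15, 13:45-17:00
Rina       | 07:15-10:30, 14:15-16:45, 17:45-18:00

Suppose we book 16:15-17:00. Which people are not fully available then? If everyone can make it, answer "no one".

Tomás: free for 16:15-17:00. Quinn: not fully free for 16:15-17:00. Alice: free for 16:15-17:00. Rina: not fully free for 16:15-17:00.

Quinn, Rina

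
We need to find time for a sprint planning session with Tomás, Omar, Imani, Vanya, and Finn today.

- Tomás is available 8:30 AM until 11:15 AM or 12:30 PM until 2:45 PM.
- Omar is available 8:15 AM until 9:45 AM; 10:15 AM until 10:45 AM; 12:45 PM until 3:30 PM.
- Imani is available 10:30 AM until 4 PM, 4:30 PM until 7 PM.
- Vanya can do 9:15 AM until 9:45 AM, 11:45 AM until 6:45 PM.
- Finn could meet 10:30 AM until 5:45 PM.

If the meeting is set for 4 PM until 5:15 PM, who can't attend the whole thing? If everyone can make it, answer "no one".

Tomás: not fully free for 16:00-17:15. Omar: not fully free for 16:00-17:15. Imani: not fully free for 16:00-17:15. Vanya: free for 16:00-17:15. Finn: free for 16:00-17:15.

Imani, Omar, Tomás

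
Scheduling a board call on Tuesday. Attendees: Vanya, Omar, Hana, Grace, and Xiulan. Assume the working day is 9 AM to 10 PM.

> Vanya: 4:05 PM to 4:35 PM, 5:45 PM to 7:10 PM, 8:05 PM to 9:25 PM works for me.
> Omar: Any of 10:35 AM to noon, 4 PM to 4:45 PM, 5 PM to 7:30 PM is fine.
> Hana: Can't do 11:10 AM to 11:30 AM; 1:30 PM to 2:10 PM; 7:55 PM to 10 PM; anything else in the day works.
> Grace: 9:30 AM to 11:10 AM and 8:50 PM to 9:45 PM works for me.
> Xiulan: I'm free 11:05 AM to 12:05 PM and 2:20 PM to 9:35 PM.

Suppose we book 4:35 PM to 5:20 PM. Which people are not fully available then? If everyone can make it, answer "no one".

Vanya free: 16:05-16:35, 17:45-19:10, 20:05-21:25.
Omar free: 10:35-12:00, 16:00-16:45, 17:00-19:30.
Hana free: 09:00-11:10, 11:30-13:30, 14:10-19:55 (invert busy blocks within the working day).
Grace free: 09:30-11:10, 20:50-21:45.
Xiulan free: 11:05-12:05, 14:20-21:35.
Vanya: not fully free for 16:35-17:20. Omar: not fully free for 16:35-17:20. Hana: free for 16:35-17:20. Grace: not fully free for 16:35-17:20. Xiulan: free for 16:35-17:20.

Grace, Omar, Vanya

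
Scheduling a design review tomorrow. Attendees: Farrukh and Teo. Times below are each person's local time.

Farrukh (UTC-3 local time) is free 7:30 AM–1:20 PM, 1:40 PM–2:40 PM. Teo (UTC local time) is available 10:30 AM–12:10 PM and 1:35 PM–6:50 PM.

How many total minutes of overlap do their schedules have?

325

Farrukh in UTC: 10:30-16:20, 16:40-17:40 (add 3h to convert from UTC-3).
Teo in UTC: 10:30-12:10, 13:35-18:50.
Farrukh ∩ Teo: 10:30-12:10, 13:35-16:20, 16:40-17:40.
Summing the common windows: 100 + 165 + 60 = 325 minutes.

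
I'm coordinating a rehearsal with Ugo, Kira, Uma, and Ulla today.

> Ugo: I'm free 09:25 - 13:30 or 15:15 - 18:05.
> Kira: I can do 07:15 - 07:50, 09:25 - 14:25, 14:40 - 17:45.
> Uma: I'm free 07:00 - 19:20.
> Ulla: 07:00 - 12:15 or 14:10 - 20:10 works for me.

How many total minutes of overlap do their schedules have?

Ugo ∩ Kira: 09:25-13:30, 15:15-17:45.
Ugo ∩ Kira ∩ Uma: 09:25-13:30, 15:15-17:45.
Ugo ∩ Kira ∩ Uma ∩ Ulla: 09:25-12:15, 15:15-17:45.
Summing the common windows: 170 + 150 = 320 minutes.

320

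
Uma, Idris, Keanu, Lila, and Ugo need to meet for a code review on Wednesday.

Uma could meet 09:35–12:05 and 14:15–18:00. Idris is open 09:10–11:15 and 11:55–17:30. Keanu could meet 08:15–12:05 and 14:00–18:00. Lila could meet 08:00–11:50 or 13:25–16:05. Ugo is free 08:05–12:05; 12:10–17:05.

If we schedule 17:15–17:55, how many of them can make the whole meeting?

2

Uma and Keanu can make the full 17:15-17:55 slot — that's 2.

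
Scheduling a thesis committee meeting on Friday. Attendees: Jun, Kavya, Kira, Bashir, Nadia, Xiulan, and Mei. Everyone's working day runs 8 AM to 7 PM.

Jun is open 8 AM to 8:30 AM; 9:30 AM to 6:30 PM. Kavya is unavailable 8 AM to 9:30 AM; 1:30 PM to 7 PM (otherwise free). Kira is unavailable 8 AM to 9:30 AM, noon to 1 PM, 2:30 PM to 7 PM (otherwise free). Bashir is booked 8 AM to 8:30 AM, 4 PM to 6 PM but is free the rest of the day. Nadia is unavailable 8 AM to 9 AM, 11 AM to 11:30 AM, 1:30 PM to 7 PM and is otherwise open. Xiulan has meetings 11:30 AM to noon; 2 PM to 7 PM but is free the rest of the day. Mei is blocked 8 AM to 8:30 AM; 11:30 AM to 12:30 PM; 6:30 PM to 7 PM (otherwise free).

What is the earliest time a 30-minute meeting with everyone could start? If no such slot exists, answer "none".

Jun free: 08:00-08:30, 09:30-18:30.
Kavya free: 09:30-13:30 (invert busy blocks within the working day).
Kira free: 09:30-12:00, 13:00-14:30 (invert busy blocks within the working day).
Bashir free: 08:30-16:00, 18:00-19:00 (invert busy blocks within the working day).
Nadia free: 09:00-11:00, 11:30-13:30 (invert busy blocks within the working day).
Xiulan free: 08:00-11:30, 12:00-14:00 (invert busy blocks within the working day).
Mei free: 08:30-11:30, 12:30-18:30 (invert busy blocks within the working day).
Jun ∩ Kavya: 09:30-13:30.
Jun ∩ Kavya ∩ Kira: 09:30-12:00, 13:00-13:30.
Jun ∩ Kavya ∩ Kira ∩ Bashir: 09:30-12:00, 13:00-13:30.
Jun ∩ Kavya ∩ Kira ∩ Bashir ∩ Nadia: 09:30-11:00, 11:30-12:00, 13:00-13:30.
Jun ∩ Kavya ∩ Kira ∩ Bashir ∩ Nadia ∩ Xiulan: 09:30-11:00, 13:00-13:30.
Jun ∩ Kavya ∩ Kira ∩ Bashir ∩ Nadia ∩ Xiulan ∩ Mei: 09:30-11:00, 13:00-13:30.
The first common window of at least 30 minutes is 09:30-11:00, so the earliest start is 09:30.

09:30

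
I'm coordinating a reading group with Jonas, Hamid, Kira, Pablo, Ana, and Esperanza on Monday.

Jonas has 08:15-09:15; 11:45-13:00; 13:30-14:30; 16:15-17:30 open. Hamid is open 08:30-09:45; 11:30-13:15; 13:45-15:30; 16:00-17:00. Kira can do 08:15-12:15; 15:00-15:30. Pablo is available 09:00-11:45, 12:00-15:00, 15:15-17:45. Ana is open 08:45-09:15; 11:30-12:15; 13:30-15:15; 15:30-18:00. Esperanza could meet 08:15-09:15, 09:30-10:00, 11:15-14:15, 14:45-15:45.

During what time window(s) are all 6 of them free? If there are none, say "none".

09:00-09:15, 12:00-12:15

Jonas ∩ Hamid: 08:30-09:15, 11:45-13:00, 13:45-14:30, 16:15-17:00.
Jonas ∩ Hamid ∩ Kira: 08:30-09:15, 11:45-12:15.
Jonas ∩ Hamid ∩ Kira ∩ Pablo: 09:00-09:15, 12:00-12:15.
Jonas ∩ Hamid ∩ Kira ∩ Pablo ∩ Ana: 09:00-09:15, 12:00-12:15.
Jonas ∩ Hamid ∩ Kira ∩ Pablo ∩ Ana ∩ Esperanza: 09:00-09:15, 12:00-12:15.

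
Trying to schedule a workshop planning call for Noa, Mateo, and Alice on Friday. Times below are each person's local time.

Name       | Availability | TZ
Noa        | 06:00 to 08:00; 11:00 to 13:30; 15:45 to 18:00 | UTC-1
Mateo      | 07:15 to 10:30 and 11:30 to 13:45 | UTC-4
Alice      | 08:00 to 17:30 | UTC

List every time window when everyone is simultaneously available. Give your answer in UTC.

Noa in UTC: 07:00-09:00, 12:00-14:30, 16:45-19:00 (add 1h to convert from UTC-1).
Mateo in UTC: 11:15-14:30, 15:30-17:45 (add 4h to convert from UTC-4).
Alice in UTC: 08:00-17:30.
Noa ∩ Mateo: 12:00-14:30, 16:45-17:45.
Noa ∩ Mateo ∩ Alice: 12:00-14:30, 16:45-17:30.

12:00-14:30, 16:45-17:30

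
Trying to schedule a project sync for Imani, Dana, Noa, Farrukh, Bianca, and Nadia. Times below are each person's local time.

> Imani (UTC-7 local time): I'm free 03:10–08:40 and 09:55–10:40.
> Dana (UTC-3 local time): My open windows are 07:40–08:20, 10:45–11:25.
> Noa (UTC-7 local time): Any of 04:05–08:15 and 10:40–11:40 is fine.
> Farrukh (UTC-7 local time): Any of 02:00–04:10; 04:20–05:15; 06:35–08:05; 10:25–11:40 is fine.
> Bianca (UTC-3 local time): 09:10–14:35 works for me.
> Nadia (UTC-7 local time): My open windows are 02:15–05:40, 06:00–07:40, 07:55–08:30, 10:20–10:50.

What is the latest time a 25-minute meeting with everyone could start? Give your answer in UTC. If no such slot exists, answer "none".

Imani in UTC: 10:10-15:40, 16:55-17:40 (add 7h to convert from UTC-7).
Dana in UTC: 10:40-11:20, 13:45-14:25 (add 3h to convert from UTC-3).
Noa in UTC: 11:05-15:15, 17:40-18:40 (add 7h to convert from UTC-7).
Farrukh in UTC: 09:00-11:10, 11:20-12:15, 13:35-15:05, 17:25-18:40 (add 7h to convert from UTC-7).
Bianca in UTC: 12:10-17:35 (add 3h to convert from UTC-3).
Nadia in UTC: 09:15-12:40, 13:00-14:40, 14:55-15:30, 17:20-17:50 (add 7h to convert from UTC-7).
Imani ∩ Dana: 10:40-11:20, 13:45-14:25.
Imani ∩ Dana ∩ Noa: 11:05-11:20, 13:45-14:25.
Imani ∩ Dana ∩ Noa ∩ Farrukh: 11:05-11:10, 13:45-14:25.
Imani ∩ Dana ∩ Noa ∩ Farrukh ∩ Bianca: 13:45-14:25.
Imani ∩ Dana ∩ Noa ∩ Farrukh ∩ Bianca ∩ Nadia: 13:45-14:25.
The last common window of at least 25 minutes is 13:45-14:25; a 25-minute meeting can start as late as 14:00 and still end by 14:25.

14:00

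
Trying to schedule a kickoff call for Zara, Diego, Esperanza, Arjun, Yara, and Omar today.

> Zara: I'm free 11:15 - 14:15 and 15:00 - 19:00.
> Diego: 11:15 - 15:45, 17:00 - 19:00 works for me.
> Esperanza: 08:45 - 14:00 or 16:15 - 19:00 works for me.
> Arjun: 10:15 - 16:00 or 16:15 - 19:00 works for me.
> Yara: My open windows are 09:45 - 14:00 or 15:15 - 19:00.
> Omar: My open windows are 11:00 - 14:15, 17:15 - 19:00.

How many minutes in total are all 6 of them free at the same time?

270

Zara ∩ Diego: 11:15-14:15, 15:00-15:45, 17:00-19:00.
Zara ∩ Diego ∩ Esperanza: 11:15-14:00, 17:00-19:00.
Zara ∩ Diego ∩ Esperanza ∩ Arjun: 11:15-14:00, 17:00-19:00.
Zara ∩ Diego ∩ Esperanza ∩ Arjun ∩ Yara: 11:15-14:00, 17:00-19:00.
Zara ∩ Diego ∩ Esperanza ∩ Arjun ∩ Yara ∩ Omar: 11:15-14:00, 17:15-19:00.
Summing the common windows: 165 + 105 = 270 minutes.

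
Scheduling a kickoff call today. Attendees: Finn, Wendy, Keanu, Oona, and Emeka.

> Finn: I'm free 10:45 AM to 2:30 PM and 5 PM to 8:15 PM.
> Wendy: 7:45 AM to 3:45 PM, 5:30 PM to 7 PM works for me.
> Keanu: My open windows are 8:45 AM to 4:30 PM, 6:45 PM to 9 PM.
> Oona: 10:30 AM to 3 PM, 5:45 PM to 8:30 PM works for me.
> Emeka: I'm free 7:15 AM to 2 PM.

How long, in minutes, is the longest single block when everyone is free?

195

Finn ∩ Wendy: 10:45-14:30, 17:30-19:00.
Finn ∩ Wendy ∩ Keanu: 10:45-14:30, 18:45-19:00.
Finn ∩ Wendy ∩ Keanu ∩ Oona: 10:45-14:30, 18:45-19:00.
Finn ∩ Wendy ∩ Keanu ∩ Oona ∩ Emeka: 10:45-14:00.
Those are the intersection windows.
The longest is 10:45-14:00 at 195 minutes.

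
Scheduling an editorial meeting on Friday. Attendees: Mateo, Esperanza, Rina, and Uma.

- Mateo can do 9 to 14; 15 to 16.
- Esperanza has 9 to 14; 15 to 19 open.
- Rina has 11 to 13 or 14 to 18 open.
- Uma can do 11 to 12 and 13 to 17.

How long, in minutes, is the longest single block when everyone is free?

60

Mateo ∩ Esperanza: 09:00-14:00, 15:00-16:00.
Mateo ∩ Esperanza ∩ Rina: 11:00-13:00, 15:00-16:00.
Mateo ∩ Esperanza ∩ Rina ∩ Uma: 11:00-12:00, 15:00-16:00.
The longest is 11:00-12:00 at 60 minutes.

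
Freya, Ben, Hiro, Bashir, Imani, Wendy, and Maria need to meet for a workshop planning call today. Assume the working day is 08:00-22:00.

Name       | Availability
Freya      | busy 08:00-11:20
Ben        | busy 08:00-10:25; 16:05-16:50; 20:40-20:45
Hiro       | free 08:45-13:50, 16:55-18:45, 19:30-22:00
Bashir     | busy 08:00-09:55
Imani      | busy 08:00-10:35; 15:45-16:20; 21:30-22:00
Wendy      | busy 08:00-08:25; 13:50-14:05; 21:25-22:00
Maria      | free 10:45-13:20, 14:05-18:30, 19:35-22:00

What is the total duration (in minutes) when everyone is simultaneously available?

Freya free: 11:20-22:00 (invert busy blocks within the working day).
Ben free: 10:25-16:05, 16:50-20:40, 20:45-22:00 (invert busy blocks within the working day).
Hiro free: 08:45-13:50, 16:55-18:45, 19:30-22:00.
Bashir free: 09:55-22:00 (invert busy blocks within the working day).
Imani free: 10:35-15:45, 16:20-21:30 (invert busy blocks within the working day).
Wendy free: 08:25-13:50, 14:05-21:25 (invert busy blocks within the working day).
Maria free: 10:45-13:20, 14:05-18:30, 19:35-22:00.
Freya ∩ Ben: 11:20-16:05, 16:50-20:40, 20:45-22:00.
Freya ∩ Ben ∩ Hiro: 11:20-13:50, 16:55-18:45, 19:30-20:40, 20:45-22:00.
Freya ∩ Ben ∩ Hiro ∩ Bashir: 11:20-13:50, 16:55-18:45, 19:30-20:40, 20:45-22:00.
Freya ∩ Ben ∩ Hiro ∩ Bashir ∩ Imani: 11:20-13:50, 16:55-18:45, 19:30-20:40, 20:45-21:30.
Freya ∩ Ben ∩ Hiro ∩ Bashir ∩ Imani ∩ Wendy: 11:20-13:50, 16:55-18:45, 19:30-20:40, 20:45-21:25.
Freya ∩ Ben ∩ Hiro ∩ Bashir ∩ Imani ∩ Wendy ∩ Maria: 11:20-13:20, 16:55-18:30, 19:35-20:40, 20:45-21:25.
So the common availability across everyone is 11:20-13:20, 16:55-18:30, 19:35-20:40, 20:45-21:25.
Summing the common windows: 120 + 95 + 65 + 40 = 320 minutes.

320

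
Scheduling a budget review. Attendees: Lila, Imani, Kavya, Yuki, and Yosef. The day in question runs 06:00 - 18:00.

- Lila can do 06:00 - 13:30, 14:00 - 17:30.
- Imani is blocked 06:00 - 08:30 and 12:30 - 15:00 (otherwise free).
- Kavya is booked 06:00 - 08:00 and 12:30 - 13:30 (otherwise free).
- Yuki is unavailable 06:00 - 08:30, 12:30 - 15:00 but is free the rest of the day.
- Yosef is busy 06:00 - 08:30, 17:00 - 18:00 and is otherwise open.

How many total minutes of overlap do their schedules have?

360

Lila free: 06:00-13:30, 14:00-17:30.
Imani free: 08:30-12:30, 15:00-18:00 (invert busy blocks within the working day).
Kavya free: 08:00-12:30, 13:30-18:00 (invert busy blocks within the working day).
Yuki free: 08:30-12:30, 15:00-18:00 (invert busy blocks within the working day).
Yosef free: 08:30-17:00 (invert busy blocks within the working day).
Lila ∩ Imani: 08:30-12:30, 15:00-17:30.
Lila ∩ Imani ∩ Kavya: 08:30-12:30, 15:00-17:30.
Lila ∩ Imani ∩ Kavya ∩ Yuki: 08:30-12:30, 15:00-17:30.
Lila ∩ Imani ∩ Kavya ∩ Yuki ∩ Yosef: 08:30-12:30, 15:00-17:00.
Summing the common windows: 240 + 120 = 360 minutes.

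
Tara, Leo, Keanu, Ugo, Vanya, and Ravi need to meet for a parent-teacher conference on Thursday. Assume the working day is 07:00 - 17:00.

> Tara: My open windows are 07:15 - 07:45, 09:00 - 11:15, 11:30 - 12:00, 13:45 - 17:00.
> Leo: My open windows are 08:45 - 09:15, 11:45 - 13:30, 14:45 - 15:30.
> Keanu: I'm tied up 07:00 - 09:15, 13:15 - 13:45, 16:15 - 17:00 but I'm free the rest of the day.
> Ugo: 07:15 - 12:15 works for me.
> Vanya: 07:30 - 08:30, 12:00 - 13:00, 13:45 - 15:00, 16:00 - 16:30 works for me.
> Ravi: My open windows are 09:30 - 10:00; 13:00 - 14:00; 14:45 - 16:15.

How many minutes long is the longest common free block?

Tara free: 07:15-07:45, 09:00-11:15, 11:30-12:00, 13:45-17:00.
Leo free: 08:45-09:15, 11:45-13:30, 14:45-15:30.
Keanu free: 09:15-13:15, 13:45-16:15 (invert busy blocks within the working day).
Ugo free: 07:15-12:15.
Vanya free: 07:30-08:30, 12:00-13:00, 13:45-15:00, 16:00-16:30.
Ravi free: 09:30-10:00, 13:00-14:00, 14:45-16:15.
Tara ∩ Leo: 09:00-09:15, 11:45-12:00, 14:45-15:30.
Tara ∩ Leo ∩ Keanu: 11:45-12:00, 14:45-15:30.
Tara ∩ Leo ∩ Keanu ∩ Ugo: 11:45-12:00.
Tara ∩ Leo ∩ Keanu ∩ Ugo ∩ Vanya: ∅.
Tara ∩ Leo ∩ Keanu ∩ Ugo ∩ Vanya ∩ Ravi: ∅.
There is no time when everyone is free.
No common window exists, so the longest block is 0 minutes.

0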